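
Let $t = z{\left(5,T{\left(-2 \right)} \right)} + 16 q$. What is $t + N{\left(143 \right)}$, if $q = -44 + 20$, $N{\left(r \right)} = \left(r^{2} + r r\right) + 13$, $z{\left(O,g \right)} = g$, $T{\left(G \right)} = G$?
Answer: $40525$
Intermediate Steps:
$N{\left(r \right)} = 13 + 2 r^{2}$ ($N{\left(r \right)} = \left(r^{2} + r^{2}\right) + 13 = 2 r^{2} + 13 = 13 + 2 r^{2}$)
$q = -24$
$t = -386$ ($t = -2 + 16 \left(-24\right) = -2 - 384 = -386$)
$t + N{\left(143 \right)} = -386 + \left(13 + 2 \cdot 143^{2}\right) = -386 + \left(13 + 2 \cdot 20449\right) = -386 + \left(13 + 40898\right) = -386 + 40911 = 40525$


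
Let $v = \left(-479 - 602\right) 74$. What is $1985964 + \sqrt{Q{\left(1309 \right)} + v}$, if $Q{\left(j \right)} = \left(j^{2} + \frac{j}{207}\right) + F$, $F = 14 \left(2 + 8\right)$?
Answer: $1985964 + \frac{\sqrt{7777728254}}{69} \approx 1.9872 \cdot 10^{6}$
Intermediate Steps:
$F = 140$ ($F = 14 \cdot 10 = 140$)
$v = -79994$ ($v = \left(-1081\right) 74 = -79994$)
$Q{\left(j \right)} = 140 + j^{2} + \frac{j}{207}$ ($Q{\left(j \right)} = \left(j^{2} + \frac{j}{207}\right) + 140 = 140 + j^{2} + \frac{j}{207}$)
$1985964 + \sqrt{Q{\left(1309 \right)} + v} = 1985964 + \sqrt{\left(140 + 1309^{2} + \frac{1}{207} \cdot 1309\right) - 79994} = 1985964 + \sqrt{\left(140 + 1713481 + \frac{1309}{207}\right) - 79994} = 1985964 + \sqrt{\frac{354720856}{207} - 79994} = 1985964 + \sqrt{\frac{338162098}{207}} = 1985964 + \frac{\sqrt{7777728254}}{69}$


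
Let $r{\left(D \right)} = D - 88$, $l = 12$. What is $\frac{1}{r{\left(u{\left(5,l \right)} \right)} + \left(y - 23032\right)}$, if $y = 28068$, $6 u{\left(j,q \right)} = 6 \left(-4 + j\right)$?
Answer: $\frac{1}{4949} \approx 0.00020206$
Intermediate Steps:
$u{\left(j,q \right)} = -4 + j$ ($u{\left(j,q \right)} = \frac{6 \left(-4 + j\right)}{6} = \frac{-24 + 6 j}{6} = -4 + j$)
$r{\left(D \right)} = -88 + D$
$\frac{1}{r{\left(u{\left(5,l \right)} \right)} + \left(y - 23032\right)} = \frac{1}{\left(-88 + \left(-4 + 5\right)\right) + \left(28068 - 23032\right)} = \frac{1}{\left(-88 + 1\right) + \left(28068 - 23032\right)} = \frac{1}{-87 + 5036} = \frac{1}{4949}$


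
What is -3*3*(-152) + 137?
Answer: 1505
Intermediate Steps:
-3*3*(-152) + 137 = -9*(-152) + 137 = 1368 + 137 = 1505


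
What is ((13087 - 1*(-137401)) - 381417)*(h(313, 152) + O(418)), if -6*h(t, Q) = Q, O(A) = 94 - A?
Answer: 242013592/3 ≈ 8.0671e+7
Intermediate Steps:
h(t, Q) = -Q/6
((13087 - 1*(-137401)) - 381417)*(h(313, 152) + O(418)) = ((13087 - 1*(-137401)) - 381417)*(-1/6*152 + (94 - 1*418)) = ((13087 + 137401) - 381417)*(-76/3 + (94 - 418)) = (150488 - 381417)*(-76/3 - 324) = -230929*(-1048/3) = 242013592/3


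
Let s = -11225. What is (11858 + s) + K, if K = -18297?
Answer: -17664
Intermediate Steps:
(11858 + s) + K = (11858 - 11225) - 18297 = 633 - 18297 = -17664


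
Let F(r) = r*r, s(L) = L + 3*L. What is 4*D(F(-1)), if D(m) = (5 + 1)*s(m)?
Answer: 96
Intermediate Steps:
s(L) = 4*L
F(r) = r²
D(m) = 24*m (D(m) = (5 + 1)*(4*m) = 6*(4*m) = 24*m)
4*D(F(-1)) = 4*(24*(-1)²) = 4*(24*1) = 4*24 = 96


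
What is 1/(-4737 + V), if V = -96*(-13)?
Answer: -1/3489 ≈ -0.00028661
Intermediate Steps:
V = 1248
1/(-4737 + V) = 1/(-4737 + 1248) = 1/(-3489) = -1/3489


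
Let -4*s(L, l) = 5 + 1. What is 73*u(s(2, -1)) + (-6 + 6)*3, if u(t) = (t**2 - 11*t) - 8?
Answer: 3139/4 ≈ 784.75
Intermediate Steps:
s(L, l) = -3/2 (s(L, l) = -(5 + 1)/4 = -1/4*6 = -3/2)
u(t) = -8 + t**2 - 11*t
73*u(s(2, -1)) + (-6 + 6)*3 = 73*(-8 + (-3/2)**2 - 11*(-3/2)) + (-6 + 6)*3 = 73*(-8 + 9/4 + 33/2) + 0*3 = 73*(43/4) + 0 = 3139/4 + 0 = 3139/4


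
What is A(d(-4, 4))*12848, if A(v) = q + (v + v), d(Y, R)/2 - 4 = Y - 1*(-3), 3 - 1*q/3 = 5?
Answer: 77088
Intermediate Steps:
q = -6 (q = 9 - 3*5 = 9 - 15 = -6)
d(Y, R) = 14 + 2*Y (d(Y, R) = 8 + 2*(Y - 1*(-3)) = 8 + 2*(Y + 3) = 8 + 2*(3 + Y) = 8 + (6 + 2*Y) = 14 + 2*Y)
A(v) = -6 + 2*v (A(v) = -6 + (v + v) = -6 + 2*v)
A(d(-4, 4))*12848 = (-6 + 2*(14 + 2*(-4)))*12848 = (-6 + 2*(14 - 8))*12848 = (-6 + 2*6)*12848 = (-6 + 12)*12848 = 6*12848 = 77088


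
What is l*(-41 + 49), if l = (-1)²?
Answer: 8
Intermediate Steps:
l = 1
l*(-41 + 49) = 1*(-41 + 49) = 1*8 = 8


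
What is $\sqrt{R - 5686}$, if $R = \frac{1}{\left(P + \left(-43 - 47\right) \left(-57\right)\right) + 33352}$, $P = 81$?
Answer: $\frac{i \sqrt{172564873779}}{5509} \approx 75.406 i$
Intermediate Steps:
$R = \frac{1}{38563}$ ($R = \frac{1}{\left(81 + \left(-43 - 47\right) \left(-57\right)\right) + 33352} = \frac{1}{\left(81 - -5130\right) + 33352} = \frac{1}{\left(81 + 5130\right) + 33352} = \frac{1}{5211 + 33352} = \frac{1}{38563} \approx 2.5932 \cdot 10^{-5}$)
$\sqrt{R - 5686} = \sqrt{\frac{1}{38563} - 5686} = \sqrt{- \frac{219269217}{38563}} = \frac{i \sqrt{172564873779}}{5509}$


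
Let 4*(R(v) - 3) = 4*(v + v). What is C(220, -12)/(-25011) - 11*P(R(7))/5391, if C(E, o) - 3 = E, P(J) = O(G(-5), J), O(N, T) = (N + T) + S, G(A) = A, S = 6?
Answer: -683819/14981589 ≈ -0.045644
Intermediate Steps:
R(v) = 3 + 2*v (R(v) = 3 + (4*(v + v))/4 = 3 + (4*(2*v))/4 = 3 + (8*v)/4 = 3 + 2*v)
O(N, T) = 6 + N + T (O(N, T) = (N + T) + 6 = 6 + N + T)
P(J) = 1 + J (P(J) = 6 - 5 + J = 1 + J)
C(E, o) = 3 + E
C(220, -12)/(-25011) - 11*P(R(7))/5391 = (3 + 220)/(-25011) - 11*(1 + (3 + 2*7))/5391 = 223*(-1/25011) - 11*(1 + (3 + 14))*(1/5391) = -223/25011 - 11*(1 + 17)*(1/5391) = -223/25011 - 11*18*(1/5391) = -223/25011 - 198*1/5391 = -223/25011 - 22/599 = -683819/14981589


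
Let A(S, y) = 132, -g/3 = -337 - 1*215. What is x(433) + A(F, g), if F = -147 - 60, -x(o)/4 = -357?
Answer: 1560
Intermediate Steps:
x(o) = 1428 (x(o) = -4*(-357) = 1428)
F = -207
g = 1656 (g = -3*(-337 - 1*215) = -3*(-337 - 215) = -3*(-552) = 1656)
x(433) + A(F, g) = 1428 + 132 = 1560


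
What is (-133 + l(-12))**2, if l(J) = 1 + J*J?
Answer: 144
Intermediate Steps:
l(J) = 1 + J**2
(-133 + l(-12))**2 = (-133 + (1 + (-12)**2))**2 = (-133 + (1 + 144))**2 = (-133 + 145)**2 = 12**2 = 144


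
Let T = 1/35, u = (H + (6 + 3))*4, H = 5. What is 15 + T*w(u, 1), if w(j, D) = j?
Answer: 83/5 ≈ 16.600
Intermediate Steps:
u = 56 (u = (5 + (6 + 3))*4 = (5 + 9)*4 = 14*4 = 56)
T = 1/35 ≈ 0.028571
15 + T*w(u, 1) = 15 + (1/35)*56 = 15 + 8/5 = 83/5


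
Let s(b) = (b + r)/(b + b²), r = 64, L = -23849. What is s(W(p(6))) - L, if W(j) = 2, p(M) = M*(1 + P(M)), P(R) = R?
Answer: 23860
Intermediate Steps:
p(M) = M*(1 + M)
s(b) = (64 + b)/(b + b²) (s(b) = (b + 64)/(b + b²) = (64 + b)/(b + b²))
s(W(p(6))) - L = (64 + 2)/(2*(1 + 2)) - 1*(-23849) = (½)*66/3 + 23849 = (½)*(⅓)*66 + 23849 = 11 + 23849 = 23860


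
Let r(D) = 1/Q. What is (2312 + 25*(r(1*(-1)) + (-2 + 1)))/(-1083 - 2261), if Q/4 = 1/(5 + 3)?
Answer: -123/176 ≈ -0.69886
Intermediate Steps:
Q = ½ (Q = 4/(5 + 3) = 4/8 = 4*(⅛) = ½ ≈ 0.50000)
r(D) = 2 (r(D) = 1/(½) = 2)
(2312 + 25*(r(1*(-1)) + (-2 + 1)))/(-1083 - 2261) = (2312 + 25*(2 + (-2 + 1)))/(-1083 - 2261) = (2312 + 25*(2 - 1))/(-3344) = (2312 + 25*1)*(-1/3344) = (2312 + 25)*(-1/3344) = 2337*(-1/3344) = -123/176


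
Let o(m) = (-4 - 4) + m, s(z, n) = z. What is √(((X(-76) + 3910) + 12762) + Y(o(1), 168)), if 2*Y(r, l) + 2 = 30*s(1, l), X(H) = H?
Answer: √16610 ≈ 128.88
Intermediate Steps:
o(m) = -8 + m
Y(r, l) = 14 (Y(r, l) = -1 + (30*1)/2 = -1 + (½)*30 = -1 + 15 = 14)
√(((X(-76) + 3910) + 12762) + Y(o(1), 168)) = √(((-76 + 3910) + 12762) + 14) = √((3834 + 12762) + 14) = √(16596 + 14) = √16610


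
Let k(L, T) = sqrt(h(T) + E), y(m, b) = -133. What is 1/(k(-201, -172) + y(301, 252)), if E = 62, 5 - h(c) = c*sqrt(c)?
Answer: -1/(133 - sqrt(67 + 344*I*sqrt(43))) ≈ -0.0090923 - 0.0030416*I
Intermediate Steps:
h(c) = 5 - c**(3/2) (h(c) = 5 - c*sqrt(c) = 5 - c**(3/2))
k(L, T) = sqrt(67 - T**(3/2)) (k(L, T) = sqrt((5 - T**(3/2)) + 62) = sqrt(67 - T**(3/2)))
1/(k(-201, -172) + y(301, 252)) = 1/(sqrt(67 - (-172)**(3/2)) - 133) = 1/(sqrt(67 - (-344)*I*sqrt(43)) - 133) = 1/(sqrt(67 + 344*I*sqrt(43)) - 133) = 1/(-133 + sqrt(67 + 344*I*sqrt(43)))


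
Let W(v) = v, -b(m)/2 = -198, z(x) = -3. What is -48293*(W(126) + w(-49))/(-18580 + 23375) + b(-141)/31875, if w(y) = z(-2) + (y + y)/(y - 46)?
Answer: -34548296129/27656875 ≈ -1249.2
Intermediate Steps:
w(y) = -3 + 2*y/(-46 + y) (w(y) = -3 + (y + y)/(y - 46) = -3 + (2*y)/(-46 + y) = -3 + 2*y/(-46 + y))
b(m) = 396 (b(m) = -2*(-198) = 396)
-48293*(W(126) + w(-49))/(-18580 + 23375) + b(-141)/31875 = -48293*(126 + (138 - 1*(-49))/(-46 - 49))/(-18580 + 23375) + 396/31875 = -48293/(4795/(126 + (138 + 49)/(-95))) + 396*(1/31875) = -48293/(4795/(126 - 1/95*187)) + 132/10625 = -48293/(4795/(126 - 187/95)) + 132/10625 = -48293/(4795/(11783/95)) + 132/10625 = -48293/(4795*(95/11783)) + 132/10625 = -48293/455525/11783 + 132/10625 = -48293*11783/455525 + 132/10625 = -81290917/65075 + 132/10625 = -34548296129/27656875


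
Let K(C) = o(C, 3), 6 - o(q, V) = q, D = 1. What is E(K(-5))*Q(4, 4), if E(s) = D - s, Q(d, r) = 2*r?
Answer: -80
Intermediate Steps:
o(q, V) = 6 - q
K(C) = 6 - C
E(s) = 1 - s
E(K(-5))*Q(4, 4) = (1 - (6 - 1*(-5)))*(2*4) = (1 - (6 + 5))*8 = (1 - 1*11)*8 = (1 - 11)*8 = -10*8 = -80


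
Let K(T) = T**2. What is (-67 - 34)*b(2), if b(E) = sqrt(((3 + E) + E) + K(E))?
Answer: -101*sqrt(11) ≈ -334.98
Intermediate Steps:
b(E) = sqrt(3 + E**2 + 2*E) (b(E) = sqrt(((3 + E) + E) + E**2) = sqrt((3 + 2*E) + E**2) = sqrt(3 + E**2 + 2*E))
(-67 - 34)*b(2) = (-67 - 34)*sqrt(3 + 2**2 + 2*2) = -101*sqrt(3 + 4 + 4) = -101*sqrt(11)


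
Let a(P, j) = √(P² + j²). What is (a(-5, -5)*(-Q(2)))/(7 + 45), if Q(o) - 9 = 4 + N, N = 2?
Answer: -75*√2/52 ≈ -2.0397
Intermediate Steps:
Q(o) = 15 (Q(o) = 9 + (4 + 2) = 9 + 6 = 15)
(a(-5, -5)*(-Q(2)))/(7 + 45) = (√((-5)² + (-5)²)*(-1*15))/(7 + 45) = (√(25 + 25)*(-15))/52 = (√50*(-15))*(1/52) = ((5*√2)*(-15))*(1/52) = -75*√2*(1/52) = -75*√2/52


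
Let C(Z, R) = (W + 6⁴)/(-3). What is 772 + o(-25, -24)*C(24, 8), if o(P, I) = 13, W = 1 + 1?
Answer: -14558/3 ≈ -4852.7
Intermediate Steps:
W = 2
C(Z, R) = -1298/3 (C(Z, R) = (2 + 6⁴)/(-3) = (2 + 1296)*(-⅓) = 1298*(-⅓) = -1298/3)
772 + o(-25, -24)*C(24, 8) = 772 + 13*(-1298/3) = 772 - 16874/3 = -14558/3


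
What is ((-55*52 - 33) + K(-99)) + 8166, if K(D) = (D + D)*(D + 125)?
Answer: 125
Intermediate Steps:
K(D) = 2*D*(125 + D) (K(D) = (2*D)*(125 + D) = 2*D*(125 + D))
((-55*52 - 33) + K(-99)) + 8166 = ((-55*52 - 33) + 2*(-99)*(125 - 99)) + 8166 = ((-2860 - 33) + 2*(-99)*26) + 8166 = (-2893 - 5148) + 8166 = -8041 + 8166 = 125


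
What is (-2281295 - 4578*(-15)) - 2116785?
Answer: -4329410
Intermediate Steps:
(-2281295 - 4578*(-15)) - 2116785 = (-2281295 + 68670) - 2116785 = -2212625 - 2116785 = -4329410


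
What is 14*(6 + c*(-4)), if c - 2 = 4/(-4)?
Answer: 28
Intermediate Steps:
c = 1 (c = 2 + 4/(-4) = 2 + 4*(-¼) = 2 - 1 = 1)
14*(6 + c*(-4)) = 14*(6 + 1*(-4)) = 14*(6 - 4) = 14*2 = 28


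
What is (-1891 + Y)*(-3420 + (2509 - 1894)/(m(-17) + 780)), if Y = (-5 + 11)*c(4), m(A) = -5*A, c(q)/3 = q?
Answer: 1076005803/173 ≈ 6.2197e+6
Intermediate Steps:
c(q) = 3*q
Y = 72 (Y = (-5 + 11)*(3*4) = 6*12 = 72)
(-1891 + Y)*(-3420 + (2509 - 1894)/(m(-17) + 780)) = (-1891 + 72)*(-3420 + (2509 - 1894)/(-5*(-17) + 780)) = -1819*(-3420 + 615/(85 + 780)) = -1819*(-3420 + 615/865) = -1819*(-3420 + 615*(1/865)) = -1819*(-3420 + 123/173) = -1819*(-591537/173) = 1076005803/173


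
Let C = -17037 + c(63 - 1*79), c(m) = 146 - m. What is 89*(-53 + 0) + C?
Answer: -21592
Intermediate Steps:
C = -16875 (C = -17037 + (146 - (63 - 1*79)) = -17037 + (146 - (63 - 79)) = -17037 + (146 - 1*(-16)) = -17037 + (146 + 16) = -17037 + 162 = -16875)
89*(-53 + 0) + C = 89*(-53 + 0) - 16875 = 89*(-53) - 16875 = -4717 - 16875 = -21592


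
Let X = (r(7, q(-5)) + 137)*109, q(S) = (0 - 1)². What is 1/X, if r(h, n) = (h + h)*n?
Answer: 1/16459 ≈ 6.0757e-5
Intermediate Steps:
q(S) = 1 (q(S) = (-1)² = 1)
r(h, n) = 2*h*n (r(h, n) = (2*h)*n = 2*h*n)
X = 16459 (X = (2*7*1 + 137)*109 = (14 + 137)*109 = 151*109 = 16459)
1/X = 1/16459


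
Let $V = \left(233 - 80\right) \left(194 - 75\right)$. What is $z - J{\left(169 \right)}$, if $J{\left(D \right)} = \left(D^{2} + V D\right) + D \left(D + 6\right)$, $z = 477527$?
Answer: $-2657592$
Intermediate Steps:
$V = 18207$ ($V = 153 \cdot 119 = 18207$)
$J{\left(D \right)} = D^{2} + 18207 D + D \left(6 + D\right)$ ($J{\left(D \right)} = \left(D^{2} + 18207 D\right) + D \left(D + 6\right) = \left(D^{2} + 18207 D\right) + D \left(6 + D\right) = D^{2} + 18207 D + D \left(6 + D\right)$)
$z - J{\left(169 \right)} = 477527 - 169 \left(18213 + 2 \cdot 169\right) = 477527 - 169 \left(18213 + 338\right) = 477527 - 169 \cdot 18551 = 477527 - 3135119 = -2657592$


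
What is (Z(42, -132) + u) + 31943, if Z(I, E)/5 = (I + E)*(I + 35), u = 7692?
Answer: 4985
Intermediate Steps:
Z(I, E) = 5*(35 + I)*(E + I) (Z(I, E) = 5*((I + E)*(I + 35)) = 5*((E + I)*(35 + I)) = 5*((35 + I)*(E + I)) = 5*(35 + I)*(E + I))
(Z(42, -132) + u) + 31943 = ((5*42**2 + 175*(-132) + 175*42 + 5*(-132)*42) + 7692) + 31943 = ((5*1764 - 23100 + 7350 - 27720) + 7692) + 31943 = ((8820 - 23100 + 7350 - 27720) + 7692) + 31943 = (-34650 + 7692) + 31943 = -26958 + 31943 = 4985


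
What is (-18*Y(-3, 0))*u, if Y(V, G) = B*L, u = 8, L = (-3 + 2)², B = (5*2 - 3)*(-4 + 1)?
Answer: 3024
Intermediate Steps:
B = -21 (B = (10 - 3)*(-3) = 7*(-3) = -21)
L = 1 (L = (-1)² = 1)
Y(V, G) = -21 (Y(V, G) = -21*1 = -21)
(-18*Y(-3, 0))*u = -18*(-21)*8 = 378*8 = 3024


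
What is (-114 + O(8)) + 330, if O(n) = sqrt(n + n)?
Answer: 220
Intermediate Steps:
O(n) = sqrt(2)*sqrt(n) (O(n) = sqrt(2*n) = sqrt(2)*sqrt(n))
(-114 + O(8)) + 330 = (-114 + sqrt(2)*sqrt(8)) + 330 = (-114 + sqrt(2)*(2*sqrt(2))) + 330 = (-114 + 4) + 330 = -110 + 330 = 220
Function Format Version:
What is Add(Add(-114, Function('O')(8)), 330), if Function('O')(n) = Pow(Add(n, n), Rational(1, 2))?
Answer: 220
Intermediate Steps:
Function('O')(n) = Mul(Pow(2, Rational(1, 2)), Pow(n, Rational(1, 2))) (Function('O')(n) = Pow(Mul(2, n), Rational(1, 2)) = Mul(Pow(2, Rational(1, 2)), Pow(n, Rational(1, 2))))
Add(Add(-114, Function('O')(8)), 330) = Add(Add(-114, Mul(Pow(2, Rational(1, 2)), Pow(8, Rational(1, 2)))), 330) = Add(Add(-114, Mul(Pow(2, Rational(1, 2)), Mul(2, Pow(2, Rational(1, 2))))), 330) = Add(Add(-114, 4), 330) = Add(-110, 330) = 220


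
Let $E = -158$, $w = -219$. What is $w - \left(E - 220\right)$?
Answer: $159$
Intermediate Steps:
$w - \left(E - 220\right) = -219 - \left(-158 - 220\right) = -219 - -378 = -219 + 378 = 159$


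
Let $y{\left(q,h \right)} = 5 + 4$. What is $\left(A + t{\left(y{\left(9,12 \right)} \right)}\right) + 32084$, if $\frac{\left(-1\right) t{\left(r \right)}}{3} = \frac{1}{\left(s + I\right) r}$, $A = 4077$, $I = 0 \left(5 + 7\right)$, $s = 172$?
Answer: $\frac{18659075}{516} \approx 36161.0$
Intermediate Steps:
$I = 0$ ($I = 0 \cdot 12 = 0$)
$y{\left(q,h \right)} = 9$
$t{\left(r \right)} = - \frac{3}{172 r}$ ($t{\left(r \right)} = - 3 \frac{1}{\left(172 + 0\right) r} = - 3 \frac{1}{172 r} = - \frac{3}{172 r}$)
$\left(A + t{\left(y{\left(9,12 \right)} \right)}\right) + 32084 = \left(4077 - \frac{3}{172 \cdot 9}\right) + 32084 = \left(4077 - \frac{1}{516}\right) + 32084 = \frac{2103731}{516} + 32084 = \frac{18659075}{516}$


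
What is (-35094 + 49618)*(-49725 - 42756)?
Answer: -1343194044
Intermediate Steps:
(-35094 + 49618)*(-49725 - 42756) = 14524*(-92481) = -1343194044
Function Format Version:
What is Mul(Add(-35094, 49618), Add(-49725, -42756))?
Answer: -1343194044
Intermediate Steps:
Mul(Add(-35094, 49618), Add(-49725, -42756)) = Mul(14524, -92481) = -1343194044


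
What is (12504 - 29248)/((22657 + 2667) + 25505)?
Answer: -16744/50829 ≈ -0.32942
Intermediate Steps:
(12504 - 29248)/((22657 + 2667) + 25505) = -16744/(25324 + 25505) = -16744/50829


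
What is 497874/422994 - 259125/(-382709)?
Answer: 3848066422/2075430907 ≈ 1.8541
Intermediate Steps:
497874/422994 - 259125/(-382709) = 497874*(1/422994) - 259125*(-1/382709) = 6383/5423 + 259125/382709 = 3848066422/2075430907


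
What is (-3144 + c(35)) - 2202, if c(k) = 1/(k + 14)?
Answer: -261953/49 ≈ -5346.0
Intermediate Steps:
c(k) = 1/(14 + k)
(-3144 + c(35)) - 2202 = (-3144 + 1/(14 + 35)) - 2202 = (-3144 + 1/49) - 2202 = -154055/49 - 2202 = -261953/49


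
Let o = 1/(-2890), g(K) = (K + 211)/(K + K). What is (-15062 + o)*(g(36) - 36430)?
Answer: 38054849629351/69360 ≈ 5.4866e+8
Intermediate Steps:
g(K) = (211 + K)/(2*K) (g(K) = (211 + K)/((2*K)) = (211 + K)*(1/(2*K)) = (211 + K)/(2*K))
o = -1/2890 ≈ -0.00034602
(-15062 + o)*(g(36) - 36430) = (-15062 - 1/2890)*((½)*(211 + 36)/36 - 36430) = -43529181*((½)*(1/36)*247 - 36430)/2890 = -43529181*(247/72 - 36430)/2890 = -43529181/2890*(-2622713/72) = 38054849629351/69360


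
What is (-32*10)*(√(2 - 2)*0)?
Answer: 0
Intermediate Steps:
(-32*10)*(√(2 - 2)*0) = -320*√0*0 = -0*0 = -320*0 = 0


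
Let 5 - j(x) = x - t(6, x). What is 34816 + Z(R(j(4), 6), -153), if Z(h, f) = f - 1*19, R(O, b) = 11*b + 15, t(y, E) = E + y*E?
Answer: 34644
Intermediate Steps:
t(y, E) = E + E*y
j(x) = 5 + 6*x (j(x) = 5 - (x - x*(1 + 6)) = 5 - (x - x*7) = 5 - (x - 7*x) = 5 - (-6)*x = 5 + 6*x)
R(O, b) = 15 + 11*b
Z(h, f) = -19 + f (Z(h, f) = f - 19 = -19 + f)
34816 + Z(R(j(4), 6), -153) = 34816 + (-19 - 153) = 34816 - 172 = 34644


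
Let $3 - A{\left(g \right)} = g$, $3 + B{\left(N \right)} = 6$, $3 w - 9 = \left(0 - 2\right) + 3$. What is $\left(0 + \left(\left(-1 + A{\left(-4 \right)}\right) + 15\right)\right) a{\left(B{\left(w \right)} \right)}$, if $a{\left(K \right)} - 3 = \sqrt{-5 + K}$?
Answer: $63 + 21 i \sqrt{2} \approx 63.0 + 29.698 i$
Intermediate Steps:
$w = \frac{10}{3}$ ($w = 3 + \frac{\left(0 - 2\right) + 3}{3} = 3 + \frac{-2 + 3}{3} = 3 + \frac{1}{3} \cdot 1 = 3 + \frac{1}{3} = \frac{10}{3} \approx 3.3333$)
$B{\left(N \right)} = 3$ ($B{\left(N \right)} = -3 + 6 = 3$)
$A{\left(g \right)} = 3 - g$
$a{\left(K \right)} = 3 + \sqrt{-5 + K}$
$\left(0 + \left(\left(-1 + A{\left(-4 \right)}\right) + 15\right)\right) a{\left(B{\left(w \right)} \right)} = \left(0 + \left(\left(-1 + \left(3 - -4\right)\right) + 15\right)\right) \left(3 + \sqrt{-5 + 3}\right) = \left(0 + \left(\left(-1 + \left(3 + 4\right)\right) + 15\right)\right) \left(3 + \sqrt{-2}\right) = \left(0 + \left(\left(-1 + 7\right) + 15\right)\right) \left(3 + i \sqrt{2}\right) = \left(0 + \left(6 + 15\right)\right) \left(3 + i \sqrt{2}\right) = \left(0 + 21\right) \left(3 + i \sqrt{2}\right) = 21 \left(3 + i \sqrt{2}\right) = 63 + 21 i \sqrt{2}$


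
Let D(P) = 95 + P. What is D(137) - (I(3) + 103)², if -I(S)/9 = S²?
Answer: -252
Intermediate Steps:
I(S) = -9*S²
D(137) - (I(3) + 103)² = (95 + 137) - (-9*3² + 103)² = 232 - (-9*9 + 103)² = 232 - (-81 + 103)² = 232 - 1*22² = 232 - 1*484 = 232 - 484 = -252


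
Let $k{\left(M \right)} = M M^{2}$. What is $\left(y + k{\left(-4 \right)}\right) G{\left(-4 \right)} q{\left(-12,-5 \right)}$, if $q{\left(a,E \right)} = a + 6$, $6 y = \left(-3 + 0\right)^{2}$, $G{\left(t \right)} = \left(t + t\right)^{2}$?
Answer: $24000$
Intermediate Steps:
$k{\left(M \right)} = M^{3}$
$G{\left(t \right)} = 4 t^{2}$ ($G{\left(t \right)} = \left(2 t\right)^{2} = 4 t^{2}$)
$y = \frac{3}{2}$ ($y = \frac{\left(-3 + 0\right)^{2}}{6} = \frac{\left(-3\right)^{2}}{6} = \frac{1}{6} \cdot 9 = \frac{3}{2} \approx 1.5$)
$q{\left(a,E \right)} = 6 + a$
$\left(y + k{\left(-4 \right)}\right) G{\left(-4 \right)} q{\left(-12,-5 \right)} = \left(\frac{3}{2} + \left(-4\right)^{3}\right) 4 \left(-4\right)^{2} \left(6 - 12\right) = \left(\frac{3}{2} - 64\right) 4 \cdot 16 \left(-6\right) = \left(- \frac{125}{2}\right) 64 \left(-6\right) = \left(-4000\right) \left(-6\right) = 24000$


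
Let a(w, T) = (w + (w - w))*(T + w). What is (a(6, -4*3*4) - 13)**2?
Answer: 70225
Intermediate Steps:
a(w, T) = w*(T + w) (a(w, T) = (w + 0)*(T + w) = w*(T + w))
(a(6, -4*3*4) - 13)**2 = (6*(-4*3*4 + 6) - 13)**2 = (6*(-12*4 + 6) - 13)**2 = (6*(-48 + 6) - 13)**2 = (6*(-42) - 13)**2 = (-252 - 13)**2 = (-265)**2 = 70225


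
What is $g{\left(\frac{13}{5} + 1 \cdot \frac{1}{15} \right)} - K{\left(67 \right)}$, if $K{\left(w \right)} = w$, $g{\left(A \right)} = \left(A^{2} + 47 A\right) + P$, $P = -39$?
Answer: $\frac{238}{9} \approx 26.444$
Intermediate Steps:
$g{\left(A \right)} = -39 + A^{2} + 47 A$ ($g{\left(A \right)} = \left(A^{2} + 47 A\right) - 39 = -39 + A^{2} + 47 A$)
$g{\left(\frac{13}{5} + 1 \cdot \frac{1}{15} \right)} - K{\left(67 \right)} = \left(-39 + \left(\frac{13}{5} + 1 \cdot \frac{1}{15}\right)^{2} + 47 \left(\frac{13}{5} + 1 \cdot \frac{1}{15}\right)\right) - 67 = \left(-39 + \left(13 \cdot \frac{1}{5} + 1 \cdot \frac{1}{15}\right)^{2} + 47 \left(13 \cdot \frac{1}{5} + 1 \cdot \frac{1}{15}\right)\right) - 67 = \left(-39 + \left(\frac{13}{5} + \frac{1}{15}\right)^{2} + 47 \left(\frac{13}{5} + \frac{1}{15}\right)\right) - 67 = \left(-39 + \left(\frac{8}{3}\right)^{2} + 47 \cdot \frac{8}{3}\right) - 67 = \left(-39 + \frac{64}{9} + \frac{376}{3}\right) - 67 = \frac{841}{9} - 67 = \frac{238}{9}$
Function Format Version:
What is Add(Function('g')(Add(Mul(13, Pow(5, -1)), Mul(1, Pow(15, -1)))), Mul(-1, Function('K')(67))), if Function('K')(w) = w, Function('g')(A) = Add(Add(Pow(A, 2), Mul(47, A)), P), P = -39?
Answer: Rational(238, 9) ≈ 26.444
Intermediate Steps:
Function('g')(A) = Add(-39, Pow(A, 2), Mul(47, A)) (Function('g')(A) = Add(Add(Pow(A, 2), Mul(47, A)), -39) = Add(-39, Pow(A, 2), Mul(47, A)))
Add(Function('g')(Add(Mul(13, Pow(5, -1)), Mul(1, Pow(15, -1)))), Mul(-1, Function('K')(67))) = Add(Add(-39, Pow(Add(Mul(13, Pow(5, -1)), Mul(1, Pow(15, -1))), 2), Mul(47, Add(Mul(13, Pow(5, -1)), Mul(1, Pow(15, -1))))), Mul(-1, 67)) = Add(Add(-39, Pow(Add(Mul(13, Rational(1, 5)), Mul(1, Rational(1, 15))), 2), Mul(47, Add(Mul(13, Rational(1, 5)), Mul(1, Rational(1, 15))))), -67) = Add(Add(-39, Pow(Add(Rational(13, 5), Rational(1, 15)), 2), Mul(47, Add(Rational(13, 5), Rational(1, 15)))), -67) = Add(Add(-39, Pow(Rational(8, 3), 2), Mul(47, Rational(8, 3))), -67) = Add(Add(-39, Rational(64, 9), Rational(376, 3)), -67) = Add(Rational(841, 9), -67) = Rational(238, 9)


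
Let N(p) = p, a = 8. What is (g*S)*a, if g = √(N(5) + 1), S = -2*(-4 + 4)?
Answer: 0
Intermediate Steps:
S = 0 (S = -2*0 = 0)
g = √6 (g = √(5 + 1) = √6 ≈ 2.4495)
(g*S)*a = (√6*0)*8 = 0*8 = 0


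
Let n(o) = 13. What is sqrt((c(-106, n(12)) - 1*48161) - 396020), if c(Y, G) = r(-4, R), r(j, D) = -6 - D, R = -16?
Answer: I*sqrt(444171) ≈ 666.46*I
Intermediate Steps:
c(Y, G) = 10 (c(Y, G) = -6 - 1*(-16) = -6 + 16 = 10)
sqrt((c(-106, n(12)) - 1*48161) - 396020) = sqrt((10 - 1*48161) - 396020) = sqrt((10 - 48161) - 396020) = sqrt(-48151 - 396020) = sqrt(-444171) = I*sqrt(444171)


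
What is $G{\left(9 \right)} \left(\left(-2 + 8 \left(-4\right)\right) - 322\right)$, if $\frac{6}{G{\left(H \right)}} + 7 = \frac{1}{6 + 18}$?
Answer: $\frac{51264}{167} \approx 306.97$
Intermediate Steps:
$G{\left(H \right)} = - \frac{144}{167}$ ($G{\left(H \right)} = \frac{6}{-7 + \frac{1}{6 + 18}} = \frac{6}{-7 + \frac{1}{24}} = \frac{6}{- \frac{167}{24}} = 6 \left(- \frac{24}{167}\right) = - \frac{144}{167}$)
$G{\left(9 \right)} \left(\left(-2 + 8 \left(-4\right)\right) - 322\right) = - \frac{144 \left(\left(-2 + 8 \left(-4\right)\right) - 322\right)}{167} = - \frac{144 \left(\left(-2 - 32\right) - 322\right)}{167} = - \frac{144 \left(-34 - 322\right)}{167} = \left(- \frac{144}{167}\right) \left(-356\right) = \frac{51264}{167}$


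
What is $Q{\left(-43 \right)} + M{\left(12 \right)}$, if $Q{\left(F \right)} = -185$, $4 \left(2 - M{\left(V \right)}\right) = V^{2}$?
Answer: $-219$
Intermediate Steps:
$M{\left(V \right)} = 2 - \frac{V^{2}}{4}$
$Q{\left(-43 \right)} + M{\left(12 \right)} = -185 + \left(2 - \frac{12^{2}}{4}\right) = -185 + \left(2 - 36\right) = -185 - 34 = -219$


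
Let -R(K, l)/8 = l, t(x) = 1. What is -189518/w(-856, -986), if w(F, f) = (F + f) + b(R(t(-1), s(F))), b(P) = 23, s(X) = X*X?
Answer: 189518/1819 ≈ 104.19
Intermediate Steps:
s(X) = X²
R(K, l) = -8*l
w(F, f) = 23 + F + f (w(F, f) = (F + f) + 23 = 23 + F + f)
-189518/w(-856, -986) = -189518/(23 - 856 - 986) = -189518/(-1819) = -189518*(-1)/1819 = -1*(-189518/1819) = 189518/1819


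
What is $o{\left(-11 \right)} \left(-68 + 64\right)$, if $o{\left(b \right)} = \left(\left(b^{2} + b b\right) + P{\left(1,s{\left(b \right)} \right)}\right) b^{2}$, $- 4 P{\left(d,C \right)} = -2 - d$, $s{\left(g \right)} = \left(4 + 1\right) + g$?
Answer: $-117491$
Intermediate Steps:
$s{\left(g \right)} = 5 + g$
$P{\left(d,C \right)} = \frac{1}{2} + \frac{d}{4}$ ($P{\left(d,C \right)} = - \frac{-2 - d}{4} = \frac{1}{2} + \frac{d}{4}$)
$o{\left(b \right)} = b^{2} \left(\frac{3}{4} + 2 b^{2}\right)$ ($o{\left(b \right)} = \left(\left(b^{2} + b b\right) + \left(\frac{1}{2} + \frac{1}{4} \cdot 1\right)\right) b^{2} = \left(\left(b^{2} + b^{2}\right) + \left(\frac{1}{2} + \frac{1}{4}\right)\right) b^{2} = \left(2 b^{2} + \frac{3}{4}\right) b^{2} = \left(\frac{3}{4} + 2 b^{2}\right) b^{2} = b^{2} \left(\frac{3}{4} + 2 b^{2}\right)$)
$o{\left(-11 \right)} \left(-68 + 64\right) = \frac{\left(-11\right)^{2} \left(3 + 8 \left(-11\right)^{2}\right)}{4} \left(-68 + 64\right) = \frac{1}{4} \cdot 121 \left(3 + 8 \cdot 121\right) \left(-4\right) = \frac{1}{4} \cdot 121 \left(3 + 968\right) \left(-4\right) = \frac{1}{4} \cdot 121 \cdot 971 \left(-4\right) = \frac{117491}{4} \left(-4\right) = -117491$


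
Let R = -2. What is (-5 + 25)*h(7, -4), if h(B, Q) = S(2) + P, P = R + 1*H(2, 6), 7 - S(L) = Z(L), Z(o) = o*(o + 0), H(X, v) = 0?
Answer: 20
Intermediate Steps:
Z(o) = o² (Z(o) = o*o = o²)
S(L) = 7 - L²
P = -2 (P = -2 + 1*0 = -2 + 0 = -2)
h(B, Q) = 1 (h(B, Q) = (7 - 1*2²) - 2 = (7 - 1*4) - 2 = (7 - 4) - 2 = 3 - 2 = 1)
(-5 + 25)*h(7, -4) = (-5 + 25)*1 = 20*1 = 20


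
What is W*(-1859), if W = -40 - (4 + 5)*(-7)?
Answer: -42757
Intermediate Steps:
W = 23 (W = -40 - 9*(-7) = -40 - 1*(-63) = -40 + 63 = 23)
W*(-1859) = 23*(-1859) = -42757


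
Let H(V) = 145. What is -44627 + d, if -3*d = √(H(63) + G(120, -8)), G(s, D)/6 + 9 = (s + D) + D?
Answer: -44627 - √715/3 ≈ -44636.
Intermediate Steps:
G(s, D) = -54 + 6*s + 12*D (G(s, D) = -54 + 6*((s + D) + D) = -54 + 6*((D + s) + D) = -54 + 6*(s + 2*D) = -54 + (6*s + 12*D) = -54 + 6*s + 12*D)
d = -√715/3 (d = -√(145 + (-54 + 6*120 + 12*(-8)))/3 = -√(145 + (-54 + 720 - 96))/3 = -√(145 + 570)/3 = -√715/3 ≈ -8.9132)
-44627 + d = -44627 - √715/3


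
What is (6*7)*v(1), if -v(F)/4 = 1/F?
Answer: -168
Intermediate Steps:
v(F) = -4/F
(6*7)*v(1) = (6*7)*(-4/1) = 42*(-4*1) = 42*(-4) = -168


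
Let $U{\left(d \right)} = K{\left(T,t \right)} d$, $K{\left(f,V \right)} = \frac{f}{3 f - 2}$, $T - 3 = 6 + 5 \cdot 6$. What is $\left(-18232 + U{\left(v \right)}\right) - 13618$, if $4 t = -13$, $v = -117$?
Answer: $- \frac{3667313}{115} \approx -31890.0$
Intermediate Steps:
$t = - \frac{13}{4}$ ($t = \frac{1}{4} \left(-13\right) = - \frac{13}{4} \approx -3.25$)
$T = 39$ ($T = 3 + \left(6 + 5 \cdot 6\right) = 3 + \left(6 + 30\right) = 3 + 36 = 39$)
$K{\left(f,V \right)} = \frac{f}{-2 + 3 f}$
$U{\left(d \right)} = \frac{39 d}{115}$ ($U{\left(d \right)} = \frac{39}{-2 + 3 \cdot 39} d = \frac{39}{-2 + 117} d = \frac{39}{115} d = 39 \cdot \frac{1}{115} d = \frac{39 d}{115}$)
$\left(-18232 + U{\left(v \right)}\right) - 13618 = \left(-18232 + \frac{39}{115} \left(-117\right)\right) - 13618 = \left(-18232 - \frac{4563}{115}\right) - 13618 = - \frac{2101243}{115} - 13618 = - \frac{3667313}{115}$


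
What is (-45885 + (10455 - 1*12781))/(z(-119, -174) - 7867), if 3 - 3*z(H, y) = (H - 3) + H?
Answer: 144633/23357 ≈ 6.1923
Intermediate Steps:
z(H, y) = 2 - 2*H/3 (z(H, y) = 1 - ((H - 3) + H)/3 = 1 - ((-3 + H) + H)/3 = 1 - (-3 + 2*H)/3 = 1 + (1 - 2*H/3) = 2 - 2*H/3)
(-45885 + (10455 - 1*12781))/(z(-119, -174) - 7867) = (-45885 + (10455 - 1*12781))/((2 - 2/3*(-119)) - 7867) = (-45885 + (10455 - 12781))/((2 + 238/3) - 7867) = (-45885 - 2326)/(244/3 - 7867) = -48211/(-23357/3) = -48211*(-3/23357) = 144633/23357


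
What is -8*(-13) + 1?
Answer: 105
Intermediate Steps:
-8*(-13) + 1 = 104 + 1 = 105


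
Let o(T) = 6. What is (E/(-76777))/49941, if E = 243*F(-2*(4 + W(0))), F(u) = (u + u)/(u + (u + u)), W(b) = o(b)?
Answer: -18/426035573 ≈ -4.2250e-8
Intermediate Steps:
W(b) = 6
F(u) = ⅔ (F(u) = (2*u)/(u + 2*u) = (2*u)/((3*u)) = (2*u)*(1/(3*u)) = ⅔)
E = 162 (E = 243*(⅔) = 162)
(E/(-76777))/49941 = (162/(-76777))/49941 = (162*(-1/76777))*(1/49941) = -162/76777*1/49941 = -18/426035573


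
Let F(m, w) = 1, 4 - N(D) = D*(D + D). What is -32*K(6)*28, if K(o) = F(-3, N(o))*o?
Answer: -5376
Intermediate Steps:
N(D) = 4 - 2*D**2 (N(D) = 4 - D*(D + D) = 4 - D*2*D = 4 - 2*D**2)
K(o) = o (K(o) = 1*o = o)
-32*K(6)*28 = -32*6*28 = -192*28 = -5376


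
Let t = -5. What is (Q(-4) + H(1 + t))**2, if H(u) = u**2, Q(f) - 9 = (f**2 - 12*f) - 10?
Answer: 6241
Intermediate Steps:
Q(f) = -1 + f**2 - 12*f (Q(f) = 9 + ((f**2 - 12*f) - 10) = 9 + (-10 + f**2 - 12*f) = -1 + f**2 - 12*f)
(Q(-4) + H(1 + t))**2 = ((-1 + (-4)**2 - 12*(-4)) + (1 - 5)**2)**2 = ((-1 + 16 + 48) + (-4)**2)**2 = (63 + 16)**2 = 79**2 = 6241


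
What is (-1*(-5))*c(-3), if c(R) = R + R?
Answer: -30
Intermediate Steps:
c(R) = 2*R
(-1*(-5))*c(-3) = (-1*(-5))*(2*(-3)) = 5*(-6) = -30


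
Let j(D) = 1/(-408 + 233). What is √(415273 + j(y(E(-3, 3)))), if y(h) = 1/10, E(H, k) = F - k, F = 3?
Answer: √508709418/35 ≈ 644.42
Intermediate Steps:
E(H, k) = 3 - k
y(h) = ⅒
j(D) = -1/175 (j(D) = 1/(-175) = -1/175)
√(415273 + j(y(E(-3, 3)))) = √(415273 - 1/175) = √(72672774/175) = √508709418/35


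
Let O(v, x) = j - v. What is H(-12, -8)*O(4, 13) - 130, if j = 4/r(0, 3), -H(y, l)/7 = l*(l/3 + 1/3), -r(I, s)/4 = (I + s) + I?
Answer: 3926/9 ≈ 436.22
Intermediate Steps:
r(I, s) = -8*I - 4*s (r(I, s) = -4*((I + s) + I) = -4*(s + 2*I) = -8*I - 4*s)
H(y, l) = -7*l*(⅓ + l/3) (H(y, l) = -7*l*(l/3 + 1/3) = -7*l*(l*(⅓) + 1*(⅓)) = -7*l*(l/3 + ⅓) = -7*l*(⅓ + l/3))
j = -⅓ (j = 4/(-8*0 - 4*3) = 4/(0 - 12) = 4/(-12) = 4*(-1/12) = -⅓ ≈ -0.33333)
O(v, x) = -⅓ - v
H(-12, -8)*O(4, 13) - 130 = (-7/3*(-8)*(1 - 8))*(-⅓ - 1*4) - 130 = (-7/3*(-8)*(-7))*(-⅓ - 4) - 130 = -392/3*(-13/3) - 130 = 5096/9 - 130 = 3926/9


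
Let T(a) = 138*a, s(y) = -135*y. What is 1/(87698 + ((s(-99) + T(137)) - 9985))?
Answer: 1/109984 ≈ 9.0922e-6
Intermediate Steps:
1/(87698 + ((s(-99) + T(137)) - 9985)) = 1/(87698 + ((-135*(-99) + 138*137) - 9985)) = 1/(87698 + ((13365 + 18906) - 9985)) = 1/(87698 + (32271 - 9985)) = 1/(87698 + 22286) = 1/109984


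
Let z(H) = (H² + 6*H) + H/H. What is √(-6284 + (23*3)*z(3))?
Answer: 16*I*√17 ≈ 65.97*I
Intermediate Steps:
z(H) = 1 + H² + 6*H (z(H) = (H² + 6*H) + 1 = 1 + H² + 6*H)
√(-6284 + (23*3)*z(3)) = √(-6284 + (23*3)*(1 + 3² + 6*3)) = √(-6284 + 69*(1 + 9 + 18)) = √(-6284 + 69*28) = √(-6284 + 1932) = √(-4352) = 16*I*√17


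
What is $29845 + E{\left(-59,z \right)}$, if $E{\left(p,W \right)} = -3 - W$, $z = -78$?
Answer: $29920$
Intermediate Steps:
$29845 + E{\left(-59,z \right)} = 29845 - -75 = 29845 + \left(-3 + 78\right) = 29845 + 75 = 29920$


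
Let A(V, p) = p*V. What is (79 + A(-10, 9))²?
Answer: 121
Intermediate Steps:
A(V, p) = V*p
(79 + A(-10, 9))² = (79 - 10*9)² = (79 - 90)² = (-11)² = 121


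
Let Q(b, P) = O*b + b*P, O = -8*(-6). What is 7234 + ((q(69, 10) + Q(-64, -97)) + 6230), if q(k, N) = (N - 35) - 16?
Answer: 16559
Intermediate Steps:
O = 48
Q(b, P) = 48*b + P*b (Q(b, P) = 48*b + b*P = 48*b + P*b)
q(k, N) = -51 + N (q(k, N) = (-35 + N) - 16 = -51 + N)
7234 + ((q(69, 10) + Q(-64, -97)) + 6230) = 7234 + (((-51 + 10) - 64*(48 - 97)) + 6230) = 7234 + ((-41 - 64*(-49)) + 6230) = 7234 + ((-41 + 3136) + 6230) = 7234 + (3095 + 6230) = 7234 + 9325 = 16559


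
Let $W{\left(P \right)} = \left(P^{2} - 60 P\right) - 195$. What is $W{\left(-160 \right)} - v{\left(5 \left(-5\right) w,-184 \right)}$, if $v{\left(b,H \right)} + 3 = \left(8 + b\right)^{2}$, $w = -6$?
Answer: $10044$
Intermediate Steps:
$v{\left(b,H \right)} = -3 + \left(8 + b\right)^{2}$
$W{\left(P \right)} = -195 + P^{2} - 60 P$
$W{\left(-160 \right)} - v{\left(5 \left(-5\right) w,-184 \right)} = \left(-195 + \left(-160\right)^{2} - -9600\right) - \left(-3 + \left(8 + 5 \left(-5\right) \left(-6\right)\right)^{2}\right) = \left(-195 + 25600 + 9600\right) - \left(-3 + \left(8 - -150\right)^{2}\right) = 35005 - \left(-3 + \left(8 + 150\right)^{2}\right) = 35005 - \left(-3 + 158^{2}\right) = 35005 - \left(-3 + 24964\right) = 35005 - 24961 = 10044$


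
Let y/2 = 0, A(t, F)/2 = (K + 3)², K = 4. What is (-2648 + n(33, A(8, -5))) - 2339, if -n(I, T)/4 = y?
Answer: -4987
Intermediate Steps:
A(t, F) = 98 (A(t, F) = 2*(4 + 3)² = 2*7² = 2*49 = 98)
y = 0 (y = 2*0 = 0)
n(I, T) = 0 (n(I, T) = -4*0 = 0)
(-2648 + n(33, A(8, -5))) - 2339 = (-2648 + 0) - 2339 = -2648 - 2339 = -4987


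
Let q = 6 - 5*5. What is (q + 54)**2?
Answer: 1225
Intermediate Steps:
q = -19 (q = 6 - 25 = -19)
(q + 54)**2 = (-19 + 54)**2 = 35**2 = 1225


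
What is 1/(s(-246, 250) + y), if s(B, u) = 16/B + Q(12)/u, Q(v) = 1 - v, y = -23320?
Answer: -30750/717093353 ≈ -4.2881e-5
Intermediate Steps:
s(B, u) = -11/u + 16/B (s(B, u) = 16/B + (1 - 1*12)/u = 16/B + (1 - 12)/u = 16/B - 11/u = -11/u + 16/B)
1/(s(-246, 250) + y) = 1/((-11/250 + 16/(-246)) - 23320) = 1/((-11*1/250 + 16*(-1/246)) - 23320) = 1/((-11/250 - 8/123) - 23320) = 1/(-3353/30750 - 23320) = 1/(-717093353/30750) = -30750/717093353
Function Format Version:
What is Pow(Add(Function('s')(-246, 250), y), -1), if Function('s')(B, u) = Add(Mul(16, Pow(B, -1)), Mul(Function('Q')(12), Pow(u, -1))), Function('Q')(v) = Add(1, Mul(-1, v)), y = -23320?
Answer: Rational(-30750, 717093353) ≈ -4.2881e-5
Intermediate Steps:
Function('s')(B, u) = Add(Mul(-11, Pow(u, -1)), Mul(16, Pow(B, -1))) (Function('s')(B, u) = Add(Mul(16, Pow(B, -1)), Mul(Add(1, Mul(-1, 12)), Pow(u, -1))) = Add(Mul(16, Pow(B, -1)), Mul(Add(1, -12), Pow(u, -1))) = Add(Mul(16, Pow(B, -1)), Mul(-11, Pow(u, -1))) = Add(Mul(-11, Pow(u, -1)), Mul(16, Pow(B, -1))))
Pow(Add(Function('s')(-246, 250), y), -1) = Pow(Add(Add(Mul(-11, Pow(250, -1)), Mul(16, Pow(-246, -1))), -23320), -1) = Pow(Add(Add(Mul(-11, Rational(1, 250)), Mul(16, Rational(-1, 246))), -23320), -1) = Pow(Add(Add(Rational(-11, 250), Rational(-8, 123)), -23320), -1) = Pow(Add(Rational(-3353, 30750), -23320), -1) = Pow(Rational(-717093353, 30750), -1) = Rational(-30750, 717093353)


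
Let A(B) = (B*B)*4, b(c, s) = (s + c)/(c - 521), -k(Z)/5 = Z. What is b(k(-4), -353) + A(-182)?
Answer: 22126943/167 ≈ 1.3250e+5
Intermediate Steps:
k(Z) = -5*Z
b(c, s) = (c + s)/(-521 + c)
A(B) = 4*B² (A(B) = B²*4 = 4*B²)
b(k(-4), -353) + A(-182) = (-5*(-4) - 353)/(-521 - 5*(-4)) + 4*(-182)² = (20 - 353)/(-521 + 20) + 4*33124 = -333/(-501) + 132496 = -1/501*(-333) + 132496 = 111/167 + 132496 = 22126943/167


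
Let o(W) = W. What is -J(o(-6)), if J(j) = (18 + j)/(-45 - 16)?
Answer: 12/61 ≈ 0.19672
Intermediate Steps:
J(j) = -18/61 - j/61 (J(j) = (18 + j)/(-61) = (18 + j)*(-1/61) = -18/61 - j/61)
-J(o(-6)) = -(-18/61 - 1/61*(-6)) = -(-18/61 + 6/61) = -1*(-12/61) = 12/61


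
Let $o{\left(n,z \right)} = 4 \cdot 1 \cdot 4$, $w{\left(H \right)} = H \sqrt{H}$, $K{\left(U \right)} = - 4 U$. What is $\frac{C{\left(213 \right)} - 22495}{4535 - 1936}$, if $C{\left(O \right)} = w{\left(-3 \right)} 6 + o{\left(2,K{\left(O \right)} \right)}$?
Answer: $- \frac{22479}{2599} - \frac{18 i \sqrt{3}}{2599} \approx -8.6491 - 0.011996 i$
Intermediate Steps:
$w{\left(H \right)} = H^{\frac{3}{2}}$
$o{\left(n,z \right)} = 16$ ($o{\left(n,z \right)} = 4 \cdot 4 = 16$)
$C{\left(O \right)} = 16 - 18 i \sqrt{3}$ ($C{\left(O \right)} = \left(-3\right)^{\frac{3}{2}} \cdot 6 + 16 = - 3 i \sqrt{3} \cdot 6 + 16 = - 18 i \sqrt{3} + 16 = 16 - 18 i \sqrt{3}$)
$\frac{C{\left(213 \right)} - 22495}{4535 - 1936} = \frac{\left(16 - 18 i \sqrt{3}\right) - 22495}{4535 - 1936} = \frac{-22479 - 18 i \sqrt{3}}{2599} = \left(-22479 - 18 i \sqrt{3}\right) \frac{1}{2599} = - \frac{22479}{2599} - \frac{18 i \sqrt{3}}{2599}$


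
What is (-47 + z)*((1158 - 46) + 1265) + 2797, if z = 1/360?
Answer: -39209543/360 ≈ -1.0892e+5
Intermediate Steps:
z = 1/360 ≈ 0.0027778
(-47 + z)*((1158 - 46) + 1265) + 2797 = (-47 + 1/360)*((1158 - 46) + 1265) + 2797 = -16919*(1112 + 1265)/360 + 2797 = -16919/360*2377 + 2797 = -40216463/360 + 2797 = -39209543/360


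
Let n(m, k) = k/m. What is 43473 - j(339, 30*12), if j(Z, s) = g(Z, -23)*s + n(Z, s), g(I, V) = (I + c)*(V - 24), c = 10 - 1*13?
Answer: 647330889/113 ≈ 5.7286e+6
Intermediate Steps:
c = -3 (c = 10 - 13 = -3)
g(I, V) = (-24 + V)*(-3 + I) (g(I, V) = (I - 3)*(V - 24) = (-3 + I)*(-24 + V) = (-24 + V)*(-3 + I))
j(Z, s) = s/Z + s*(141 - 47*Z) (j(Z, s) = (72 - 24*Z - 3*(-23) + Z*(-23))*s + s/Z = (72 - 24*Z + 69 - 23*Z)*s + s/Z = (141 - 47*Z)*s + s/Z = s*(141 - 47*Z) + s/Z = s/Z + s*(141 - 47*Z))
43473 - j(339, 30*12) = 43473 - 30*12*(1 + 47*339*(3 - 1*339))/339 = 43473 - 360*(1 + 47*339*(3 - 339))/339 = 43473 - 360*(1 + 47*339*(-336))/339 = 43473 - 360*(1 - 5353488)/339 = 43473 - 360*(-5353487)/339 = 43473 - 1*(-642418440/113) = 43473 + 642418440/113 = 647330889/113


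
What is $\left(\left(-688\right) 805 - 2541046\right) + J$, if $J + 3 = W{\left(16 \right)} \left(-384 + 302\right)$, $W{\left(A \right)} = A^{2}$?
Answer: $-3115881$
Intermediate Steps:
$J = -20995$ ($J = -3 + 16^{2} \left(-384 + 302\right) = -3 + 256 \left(-82\right) = -3 - 20992 = -20995$)
$\left(\left(-688\right) 805 - 2541046\right) + J = \left(\left(-688\right) 805 - 2541046\right) - 20995 = \left(-553840 - 2541046\right) - 20995 = -3094886 - 20995 = -3115881$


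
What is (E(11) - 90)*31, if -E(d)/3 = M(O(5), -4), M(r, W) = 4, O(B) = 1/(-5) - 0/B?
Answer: -3162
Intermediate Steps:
O(B) = -⅕ (O(B) = -⅕ - 1*0 = -⅕ + 0 = -⅕)
E(d) = -12 (E(d) = -3*4 = -12)
(E(11) - 90)*31 = (-12 - 90)*31 = -102*31 = -3162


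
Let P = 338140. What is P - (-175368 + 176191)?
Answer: 337317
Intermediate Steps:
P - (-175368 + 176191) = 338140 - (-175368 + 176191) = 338140 - 1*823 = 338140 - 823 = 337317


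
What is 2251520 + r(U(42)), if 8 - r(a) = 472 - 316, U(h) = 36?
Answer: 2251372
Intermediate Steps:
r(a) = -148 (r(a) = 8 - (472 - 316) = 8 - 1*156 = 8 - 156 = -148)
2251520 + r(U(42)) = 2251520 - 148 = 2251372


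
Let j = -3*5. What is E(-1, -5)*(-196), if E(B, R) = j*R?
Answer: -14700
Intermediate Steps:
j = -15
E(B, R) = -15*R
E(-1, -5)*(-196) = -15*(-5)*(-196) = 75*(-196) = -14700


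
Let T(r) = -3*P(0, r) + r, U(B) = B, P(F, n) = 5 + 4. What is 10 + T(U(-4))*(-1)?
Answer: 41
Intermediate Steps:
P(F, n) = 9
T(r) = -27 + r (T(r) = -3*9 + r = -27 + r)
10 + T(U(-4))*(-1) = 10 + (-27 - 4)*(-1) = 10 - 31*(-1) = 10 + 31 = 41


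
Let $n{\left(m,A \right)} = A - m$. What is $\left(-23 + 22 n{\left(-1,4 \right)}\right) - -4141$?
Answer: $4228$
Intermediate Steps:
$\left(-23 + 22 n{\left(-1,4 \right)}\right) - -4141 = \left(-23 + 22 \left(4 - -1\right)\right) - -4141 = \left(-23 + 22 \left(4 + 1\right)\right) + 4141 = \left(-23 + 22 \cdot 5\right) + 4141 = \left(-23 + 110\right) + 4141 = 87 + 4141 = 4228$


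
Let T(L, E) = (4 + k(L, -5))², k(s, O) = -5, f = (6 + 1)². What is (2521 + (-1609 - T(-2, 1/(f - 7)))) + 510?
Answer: 1421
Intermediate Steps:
f = 49 (f = 7² = 49)
T(L, E) = 1 (T(L, E) = (4 - 5)² = (-1)² = 1)
(2521 + (-1609 - T(-2, 1/(f - 7)))) + 510 = (2521 + (-1609 - 1*1)) + 510 = (2521 + (-1609 - 1)) + 510 = (2521 - 1610) + 510 = 911 + 510 = 1421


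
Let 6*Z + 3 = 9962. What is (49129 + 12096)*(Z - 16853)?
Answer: -5581209775/6 ≈ -9.3020e+8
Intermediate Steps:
Z = 9959/6 (Z = -1/2 + (1/6)*9962 = -1/2 + 4981/3 = 9959/6 ≈ 1659.8)
(49129 + 12096)*(Z - 16853) = (49129 + 12096)*(9959/6 - 16853) = 61225*(-91159/6) = -5581209775/6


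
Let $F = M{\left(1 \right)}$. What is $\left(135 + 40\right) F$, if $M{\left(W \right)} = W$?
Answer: $175$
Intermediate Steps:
$F = 1$
$\left(135 + 40\right) F = \left(135 + 40\right) 1 = 175 \cdot 1 = 175$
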